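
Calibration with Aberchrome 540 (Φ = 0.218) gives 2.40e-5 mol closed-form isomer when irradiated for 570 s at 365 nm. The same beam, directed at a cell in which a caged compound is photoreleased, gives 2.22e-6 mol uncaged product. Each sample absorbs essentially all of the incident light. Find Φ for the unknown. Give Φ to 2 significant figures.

Photons absorbed by the actinometer: 2.40e-5 / 0.218 = 1.101e-4 mol.
Φ(unknown) = 2.22e-6 / 1.101e-4 = 0.020.

Φ = 0.020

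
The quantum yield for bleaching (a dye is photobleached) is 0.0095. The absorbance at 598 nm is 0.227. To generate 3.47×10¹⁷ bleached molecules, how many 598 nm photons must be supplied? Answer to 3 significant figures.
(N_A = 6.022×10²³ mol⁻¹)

Product: 3.47×10¹⁷ / 6.022×10²³ = 5.762×10⁻⁷ mol.
Photons that must be absorbed: 5.762×10⁻⁷ / 0.0095 = 6.065×10⁻⁵ mol.
Fraction absorbed: 1 − 10^(−0.227) = 0.4071.
Incident photons needed: 6.065×10⁻⁵ / 0.4071 = 1.490×10⁻⁴ mol.
Photon count: 1.490×10⁻⁴ × 6.022×10²³ = 8.97×10¹⁹.

8.97×10¹⁹ photons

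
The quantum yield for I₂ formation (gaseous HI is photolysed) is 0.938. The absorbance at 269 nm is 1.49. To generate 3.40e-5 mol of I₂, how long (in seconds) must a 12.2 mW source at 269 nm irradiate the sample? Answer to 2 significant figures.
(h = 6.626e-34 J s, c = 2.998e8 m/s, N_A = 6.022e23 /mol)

Photons that must be absorbed: 3.40e-5 / 0.938 = 3.625e-5 mol.
Fraction absorbed: 1 − 10^(−1.49) = 0.9676.
Incident photons needed: 3.625e-5 / 0.9676 = 3.746e-5 mol.
Photon energy: hc/λ = 7.385e-19 J; per mole, 4.447e5 J mol⁻¹.
Energy required: 3.746e-5 × 4.447e5 = 16.66 J.
Time: 16.66 J / 0.0122 W = 1400 s.

t ≈ 1400 s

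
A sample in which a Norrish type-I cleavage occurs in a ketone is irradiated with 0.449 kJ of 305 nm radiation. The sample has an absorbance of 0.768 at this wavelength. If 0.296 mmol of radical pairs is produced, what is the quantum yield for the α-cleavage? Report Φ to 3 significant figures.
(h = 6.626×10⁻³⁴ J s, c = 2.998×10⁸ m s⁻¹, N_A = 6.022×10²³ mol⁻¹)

Φ = 0.312

Product: 0.296 mmol = 2.96×10⁻⁴ mol.
Photon energy at 305 nm: hc/λ = (6.626×10⁻³⁴)(2.998×10⁸)/(305×10⁻⁹) = 6.513×10⁻¹⁹ J.
Incident energy: 0.449 kJ = 449 J.
Photons incident: 449 / 6.513×10⁻¹⁹ = 6.894×10²⁰, i.e. 6.894×10²⁰/6.022×10²³ = 0.001145 mol.
Fraction absorbed: 1 − 10^(−0.768) = 0.8294.
Photons absorbed: 0.8294 × 0.001145 = 9.497×10⁻⁴ mol.
Φ = 2.96×10⁻⁴ mol / 9.497×10⁻⁴ mol photons = 0.312.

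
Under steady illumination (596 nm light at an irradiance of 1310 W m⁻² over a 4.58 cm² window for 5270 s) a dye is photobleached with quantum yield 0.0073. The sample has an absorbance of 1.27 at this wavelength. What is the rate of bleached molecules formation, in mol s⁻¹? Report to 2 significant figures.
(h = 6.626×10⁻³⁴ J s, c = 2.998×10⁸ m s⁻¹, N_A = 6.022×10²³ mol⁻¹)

2.1×10⁻⁸ mol s⁻¹

Photon energy at 596 nm: hc/λ = (6.626×10⁻³⁴)(2.998×10⁸)/(596×10⁻⁹) = 3.333×10⁻¹⁹ J.
Energy delivered: (1310 W m⁻²)(4.58×10⁻⁴ m²)(5270 s) = 3162 J.
Photons incident: 3162 / 3.333×10⁻¹⁹ = 9.487×10²¹, i.e. 9.487×10²¹/6.022×10²³ = 0.01575 mol.
Fraction absorbed: 1 − 10^(−1.27) = 0.9463.
Photons absorbed: 0.9463 × 0.01575 = 0.01490 mol.
Product formed: 0.0073 × 0.01490 = 1.088×10⁻⁴ mol.
Rate: 1.088×10⁻⁴ / 5270 s = 2.1×10⁻⁸ mol s⁻¹.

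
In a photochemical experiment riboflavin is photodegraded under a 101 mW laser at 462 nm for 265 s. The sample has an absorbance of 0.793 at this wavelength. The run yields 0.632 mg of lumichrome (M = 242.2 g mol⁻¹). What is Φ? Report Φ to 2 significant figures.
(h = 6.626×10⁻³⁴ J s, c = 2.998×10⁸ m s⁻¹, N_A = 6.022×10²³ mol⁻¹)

Φ = 0.030

Product: 0.632 mg / 242.2 g mol⁻¹ = 2.609×10⁻⁶ mol.
Photon energy at 462 nm: hc/λ = (6.626×10⁻³⁴)(2.998×10⁸)/(462×10⁻⁹) = 4.300×10⁻¹⁹ J.
Energy delivered: (101 mW)(265 s) = 26.77 J.
Photons incident: 26.77 / 4.300×10⁻¹⁹ = 6.226×10¹⁹, i.e. 6.226×10¹⁹/6.022×10²³ = 1.034×10⁻⁴ mol.
Fraction absorbed: 1 − 10^(−0.793) = 0.8389.
Photons absorbed: 0.8389 × 1.034×10⁻⁴ = 8.674×10⁻⁵ mol.
Φ = 2.609×10⁻⁶ mol / 8.674×10⁻⁵ mol photons = 0.030.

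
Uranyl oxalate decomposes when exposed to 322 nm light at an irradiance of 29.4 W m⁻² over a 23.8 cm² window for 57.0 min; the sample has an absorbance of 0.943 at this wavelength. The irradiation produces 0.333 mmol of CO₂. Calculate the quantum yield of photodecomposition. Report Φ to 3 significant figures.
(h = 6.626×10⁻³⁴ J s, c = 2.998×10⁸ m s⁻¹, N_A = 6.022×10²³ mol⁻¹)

Product: 0.333 mmol = 3.33×10⁻⁴ mol.
Photon energy at 322 nm: hc/λ = (6.626×10⁻³⁴)(2.998×10⁸)/(322×10⁻⁹) = 6.169×10⁻¹⁹ J.
Energy delivered: (29.4 W m⁻²)(23.8×10⁻⁴ m²)(3420 s) = 239.3 J.
Photons incident: 239.3 / 6.169×10⁻¹⁹ = 3.879×10²⁰, i.e. 3.879×10²⁰/6.022×10²³ = 6.441×10⁻⁴ mol.
Fraction absorbed: 1 − 10^(−0.943) = 0.8860.
Photons absorbed: 0.8860 × 6.441×10⁻⁴ = 5.707×10⁻⁴ mol.
Φ = 3.33×10⁻⁴ mol / 5.707×10⁻⁴ mol photons = 0.583.

Φ = 0.583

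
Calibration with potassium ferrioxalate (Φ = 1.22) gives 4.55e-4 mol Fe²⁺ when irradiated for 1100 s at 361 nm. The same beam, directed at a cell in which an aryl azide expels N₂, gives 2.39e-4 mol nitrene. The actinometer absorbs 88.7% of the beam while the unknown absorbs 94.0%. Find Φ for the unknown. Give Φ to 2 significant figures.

Φ = 0.60

Photons absorbed by the actinometer: 4.55e-4 / 1.22 = 3.730e-4 mol.
Incident flux: 3.730e-4 / 0.887 = 4.205e-4 einstein.
Absorbed by unknown: 0.940 × 4.205e-4 = 3.953e-4 mol.
Φ(unknown) = 2.39e-4 / 3.953e-4 = 0.60.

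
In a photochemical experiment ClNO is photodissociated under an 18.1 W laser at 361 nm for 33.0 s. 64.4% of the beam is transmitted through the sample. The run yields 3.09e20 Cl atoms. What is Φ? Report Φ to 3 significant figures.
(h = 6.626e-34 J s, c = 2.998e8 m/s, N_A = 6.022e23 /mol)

Φ = 0.800

Product: 3.09e20 / 6.022e23 = 5.131e-4 mol.
Photon energy at 361 nm: hc/λ = (6.626e-34)(2.998e8)/(361e-9) = 5.503e-19 J.
Energy delivered: (18.1 W)(33 s) = 597.3 J.
Photons incident: 597.3 / 5.503e-19 = 1.085e21, i.e. 1.085e21/6.022e23 = 0.001802 mol.
Fraction absorbed: 1 − 64.4/100 = 0.3560.
Photons absorbed: 0.3560 × 0.001802 = 6.415e-4 mol.
Φ = 5.131e-4 mol / 6.415e-4 mol photons = 0.800.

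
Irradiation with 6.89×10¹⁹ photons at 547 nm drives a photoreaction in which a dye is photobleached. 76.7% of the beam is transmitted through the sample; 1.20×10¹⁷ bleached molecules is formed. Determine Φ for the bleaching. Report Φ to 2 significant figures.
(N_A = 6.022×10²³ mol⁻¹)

Φ = 0.0075

Product: 1.20×10¹⁷ / 6.022×10²³ = 1.993×10⁻⁷ mol.
Moles of photons: 6.89×10¹⁹ / 6.022×10²³ = 1.144×10⁻⁴ mol.
Fraction absorbed: 1 − 76.7/100 = 0.2330.
Photons absorbed: 0.2330 × 1.144×10⁻⁴ = 2.666×10⁻⁵ mol.
Φ = 1.993×10⁻⁷ mol / 2.666×10⁻⁵ mol photons = 0.0075.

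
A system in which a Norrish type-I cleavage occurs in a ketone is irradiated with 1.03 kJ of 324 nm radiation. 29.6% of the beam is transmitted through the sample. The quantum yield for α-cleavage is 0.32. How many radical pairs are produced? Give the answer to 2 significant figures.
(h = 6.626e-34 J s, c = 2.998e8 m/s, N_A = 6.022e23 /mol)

3.8e20 radical pairs

Photon energy at 324 nm: hc/λ = (6.626e-34)(2.998e8)/(324e-9) = 6.131e-19 J.
Incident energy: 1.03 kJ = 1030 J.
Photons incident: 1030 / 6.131e-19 = 1.680e21, i.e. 1.680e21/6.022e23 = 0.002790 mol.
Fraction absorbed: 1 − 29.6/100 = 0.7040.
Photons absorbed: 0.7040 × 0.002790 = 0.001964 mol.
Product: Φ × n_abs = 0.32 × 0.001964 = 6.285e-4 mol.
As a count: 6.285e-4 × 6.022e23 = 3.8e20.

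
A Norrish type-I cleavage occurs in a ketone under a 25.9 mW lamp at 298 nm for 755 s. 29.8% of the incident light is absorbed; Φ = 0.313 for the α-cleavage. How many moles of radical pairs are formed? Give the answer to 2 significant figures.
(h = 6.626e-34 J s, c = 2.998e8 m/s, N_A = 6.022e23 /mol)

4.5e-6 mol

Photon energy at 298 nm: hc/λ = (6.626e-34)(2.998e8)/(298e-9) = 6.666e-19 J.
Energy delivered: (25.9 mW)(755 s) = 19.55 J.
Photons incident: 19.55 / 6.666e-19 = 2.933e19, i.e. 2.933e19/6.022e23 = 4.870e-5 mol.
Photons absorbed: 0.298 × 4.870e-5 = 1.451e-5 mol.
Product: Φ × n_abs = 0.313 × 1.451e-5 = 4.542e-6 mol.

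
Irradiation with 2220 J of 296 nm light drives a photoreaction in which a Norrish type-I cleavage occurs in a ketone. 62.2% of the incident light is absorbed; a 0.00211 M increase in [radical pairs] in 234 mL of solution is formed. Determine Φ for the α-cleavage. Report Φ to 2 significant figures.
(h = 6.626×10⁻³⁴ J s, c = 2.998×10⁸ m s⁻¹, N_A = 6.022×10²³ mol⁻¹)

Φ = 0.14

Product: (0.00211 M)(0.234 L) = 4.937×10⁻⁴ mol.
Photon energy at 296 nm: hc/λ = (6.626×10⁻³⁴)(2.998×10⁸)/(296×10⁻⁹) = 6.711×10⁻¹⁹ J.
Photons incident: 2220 / 6.711×10⁻¹⁹ = 3.308×10²¹, i.e. 3.308×10²¹/6.022×10²³ = 0.005493 mol.
Photons absorbed: 0.622 × 0.005493 = 0.003417 mol.
Φ = 4.937×10⁻⁴ mol / 0.003417 mol photons = 0.14.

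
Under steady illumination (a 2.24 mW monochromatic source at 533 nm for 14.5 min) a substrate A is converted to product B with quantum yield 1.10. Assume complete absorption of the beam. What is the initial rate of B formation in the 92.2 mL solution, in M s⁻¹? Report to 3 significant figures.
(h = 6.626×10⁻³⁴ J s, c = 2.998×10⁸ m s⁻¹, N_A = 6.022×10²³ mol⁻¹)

Photon energy at 533 nm: hc/λ = (6.626×10⁻³⁴)(2.998×10⁸)/(533×10⁻⁹) = 3.727×10⁻¹⁹ J.
Energy delivered: (2.24 mW)(870 s) = 1.949 J.
Photons incident: 1.949 / 3.727×10⁻¹⁹ = 5.229×10¹⁸, i.e. 5.229×10¹⁸/6.022×10²³ = 8.683×10⁻⁶ mol.
Product formed: 1.10 × 8.683×10⁻⁶ = 9.551×10⁻⁶ mol.
Rate: 9.551×10⁻⁶ mol / (870 s × 0.0922 L) = 1.19×10⁻⁷ M s⁻¹.

1.19×10⁻⁷ M s⁻¹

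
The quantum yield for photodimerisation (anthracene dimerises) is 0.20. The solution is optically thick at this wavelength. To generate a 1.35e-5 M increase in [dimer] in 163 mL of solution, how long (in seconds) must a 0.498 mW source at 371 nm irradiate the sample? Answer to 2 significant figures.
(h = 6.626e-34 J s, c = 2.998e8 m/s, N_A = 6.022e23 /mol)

Product: (1.35e-5 M)(0.163 L) = 2.201e-6 mol.
Photons that must be absorbed: 2.201e-6 / 0.20 = 1.101e-5 mol.
Photon energy: hc/λ = 5.354e-19 J; per mole, 3.224e5 J mol⁻¹.
Energy required: 1.101e-5 × 3.224e5 = 3.550 J.
Time: 3.550 J / 0.000498 W = 7100 s.

t ≈ 7100 s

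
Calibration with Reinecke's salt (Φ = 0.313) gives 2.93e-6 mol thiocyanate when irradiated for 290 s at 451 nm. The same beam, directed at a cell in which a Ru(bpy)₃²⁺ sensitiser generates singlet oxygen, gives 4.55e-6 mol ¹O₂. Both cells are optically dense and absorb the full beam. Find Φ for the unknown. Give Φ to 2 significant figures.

Photons absorbed by the actinometer: 2.93e-6 / 0.313 = 9.361e-6 mol.
Φ(unknown) = 4.55e-6 / 9.361e-6 = 0.49.

Φ = 0.49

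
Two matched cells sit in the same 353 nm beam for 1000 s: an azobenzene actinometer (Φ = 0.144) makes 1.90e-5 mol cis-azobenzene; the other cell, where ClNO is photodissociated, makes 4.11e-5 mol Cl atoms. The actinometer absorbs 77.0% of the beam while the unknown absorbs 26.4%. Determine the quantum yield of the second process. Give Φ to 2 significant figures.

Φ = 0.91

Photons absorbed by the actinometer: 1.90e-5 / 0.144 = 1.319e-4 mol.
Incident flux: 1.319e-4 / 0.770 = 1.713e-4 einstein.
Absorbed by unknown: 0.264 × 1.713e-4 = 4.522e-5 mol.
Φ(unknown) = 4.11e-5 / 4.522e-5 = 0.91.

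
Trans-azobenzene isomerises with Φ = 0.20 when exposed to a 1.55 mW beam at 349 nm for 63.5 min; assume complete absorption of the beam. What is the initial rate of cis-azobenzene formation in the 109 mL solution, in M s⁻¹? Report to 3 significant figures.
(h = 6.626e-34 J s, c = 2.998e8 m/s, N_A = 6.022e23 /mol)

Photon energy at 349 nm: hc/λ = (6.626e-34)(2.998e8)/(349e-9) = 5.692e-19 J.
Energy delivered: (1.55 mW)(3810 s) = 5.906 J.
Photons incident: 5.906 / 5.692e-19 = 1.038e19, i.e. 1.038e19/6.022e23 = 1.724e-5 mol.
Product formed: 0.20 × 1.724e-5 = 3.448e-6 mol.
Rate: 3.448e-6 mol / (3810 s × 0.109 L) = 8.30e-9 M s⁻¹.

8.30e-9 M s⁻¹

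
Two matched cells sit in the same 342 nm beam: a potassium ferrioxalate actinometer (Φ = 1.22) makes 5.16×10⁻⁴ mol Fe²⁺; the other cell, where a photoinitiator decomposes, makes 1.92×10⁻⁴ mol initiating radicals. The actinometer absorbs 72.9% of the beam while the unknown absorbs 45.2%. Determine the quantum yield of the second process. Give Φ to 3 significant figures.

Φ = 0.732

Photons absorbed by the actinometer: 5.16×10⁻⁴ / 1.22 = 4.230×10⁻⁴ mol.
Incident flux: 4.230×10⁻⁴ / 0.729 = 5.802×10⁻⁴ einstein.
Absorbed by unknown: 0.452 × 5.802×10⁻⁴ = 2.623×10⁻⁴ mol.
Φ(unknown) = 1.92×10⁻⁴ / 2.623×10⁻⁴ = 0.732.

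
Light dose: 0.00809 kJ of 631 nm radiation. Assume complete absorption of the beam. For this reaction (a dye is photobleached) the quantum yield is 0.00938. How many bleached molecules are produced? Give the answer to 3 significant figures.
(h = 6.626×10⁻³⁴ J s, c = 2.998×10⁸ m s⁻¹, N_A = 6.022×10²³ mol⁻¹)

2.41×10¹⁷ bleached molecules

Photon energy at 631 nm: hc/λ = (6.626×10⁻³⁴)(2.998×10⁸)/(631×10⁻⁹) = 3.148×10⁻¹⁹ J.
Incident energy: 0.00809 kJ = 8.09 J.
Photons incident: 8.09 / 3.148×10⁻¹⁹ = 2.570×10¹⁹, i.e. 2.570×10¹⁹/6.022×10²³ = 4.268×10⁻⁵ mol.
Product: Φ × n_abs = 0.00938 × 4.268×10⁻⁵ = 4.003×10⁻⁷ mol.
As a count: 4.003×10⁻⁷ × 6.022×10²³ = 2.41×10¹⁷.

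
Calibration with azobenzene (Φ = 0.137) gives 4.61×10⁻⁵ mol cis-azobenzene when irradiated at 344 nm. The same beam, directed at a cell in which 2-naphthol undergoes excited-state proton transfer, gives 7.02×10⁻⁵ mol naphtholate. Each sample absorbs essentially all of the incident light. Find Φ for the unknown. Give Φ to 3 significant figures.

Photons absorbed by the actinometer: 4.61×10⁻⁵ / 0.137 = 3.365×10⁻⁴ mol.
Φ(unknown) = 7.02×10⁻⁵ / 3.365×10⁻⁴ = 0.209.

Φ = 0.209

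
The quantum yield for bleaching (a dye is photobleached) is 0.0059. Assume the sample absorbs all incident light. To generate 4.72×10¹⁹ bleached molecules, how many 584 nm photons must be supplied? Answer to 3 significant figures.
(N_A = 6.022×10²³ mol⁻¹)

Product: 4.72×10¹⁹ / 6.022×10²³ = 7.838×10⁻⁵ mol.
Photons that must be absorbed: 7.838×10⁻⁵ / 0.0059 = 0.01328 mol.
Photon count: 0.01328 × 6.022×10²³ = 8.00×10²¹.

8.00×10²¹ photons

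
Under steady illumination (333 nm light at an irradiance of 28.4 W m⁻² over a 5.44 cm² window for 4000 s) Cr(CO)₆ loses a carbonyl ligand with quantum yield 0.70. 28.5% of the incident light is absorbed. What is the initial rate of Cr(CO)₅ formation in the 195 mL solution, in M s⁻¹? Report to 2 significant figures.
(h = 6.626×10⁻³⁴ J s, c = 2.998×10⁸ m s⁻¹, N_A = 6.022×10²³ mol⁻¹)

4.4×10⁻⁸ M s⁻¹

Photon energy at 333 nm: hc/λ = (6.626×10⁻³⁴)(2.998×10⁸)/(333×10⁻⁹) = 5.965×10⁻¹⁹ J.
Energy delivered: (28.4 W m⁻²)(5.44×10⁻⁴ m²)(4000 s) = 61.80 J.
Photons incident: 61.80 / 5.965×10⁻¹⁹ = 1.036×10²⁰, i.e. 1.036×10²⁰/6.022×10²³ = 1.720×10⁻⁴ mol.
Photons absorbed: 0.285 × 1.720×10⁻⁴ = 4.902×10⁻⁵ mol.
Product formed: 0.70 × 4.902×10⁻⁵ = 3.431×10⁻⁵ mol.
Rate: 3.431×10⁻⁵ mol / (4000 s × 0.195 L) = 4.4×10⁻⁸ M s⁻¹.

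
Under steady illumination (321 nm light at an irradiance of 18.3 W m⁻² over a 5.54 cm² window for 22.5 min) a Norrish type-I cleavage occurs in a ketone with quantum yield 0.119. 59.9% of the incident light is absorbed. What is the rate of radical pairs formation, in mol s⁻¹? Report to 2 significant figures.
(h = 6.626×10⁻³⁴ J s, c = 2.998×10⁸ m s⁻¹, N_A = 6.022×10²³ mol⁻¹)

1.9×10⁻⁹ mol s⁻¹

Photon energy at 321 nm: hc/λ = (6.626×10⁻³⁴)(2.998×10⁸)/(321×10⁻⁹) = 6.188×10⁻¹⁹ J.
Energy delivered: (18.3 W m⁻²)(5.54×10⁻⁴ m²)(1350 s) = 13.69 J.
Photons incident: 13.69 / 6.188×10⁻¹⁹ = 2.212×10¹⁹, i.e. 2.212×10¹⁹/6.022×10²³ = 3.673×10⁻⁵ mol.
Photons absorbed: 0.599 × 3.673×10⁻⁵ = 2.200×10⁻⁵ mol.
Product formed: 0.119 × 2.200×10⁻⁵ = 2.618×10⁻⁶ mol.
Rate: 2.618×10⁻⁶ / 1350 s = 1.9×10⁻⁹ mol s⁻¹.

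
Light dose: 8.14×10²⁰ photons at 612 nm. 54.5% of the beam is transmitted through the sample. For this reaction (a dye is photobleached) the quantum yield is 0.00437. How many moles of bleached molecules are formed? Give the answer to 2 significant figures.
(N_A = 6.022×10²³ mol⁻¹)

Moles of photons: 8.14×10²⁰ / 6.022×10²³ = 0.001352 mol.
Fraction absorbed: 1 − 54.5/100 = 0.4550.
Photons absorbed: 0.4550 × 0.001352 = 6.152×10⁻⁴ mol.
Product: Φ × n_abs = 0.00437 × 6.152×10⁻⁴ = 2.688×10⁻⁶ mol.

2.7×10⁻⁶ mol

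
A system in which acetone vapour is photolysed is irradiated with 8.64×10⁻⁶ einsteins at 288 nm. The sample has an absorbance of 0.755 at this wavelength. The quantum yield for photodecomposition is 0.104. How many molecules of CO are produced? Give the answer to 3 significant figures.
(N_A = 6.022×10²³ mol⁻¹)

4.46×10¹⁷ molecules

Fraction absorbed: 1 − 10^(−0.755) = 0.8242.
Photons absorbed: 0.8242 × 8.64×10⁻⁶ = 7.121×10⁻⁶ mol.
Product: Φ × n_abs = 0.104 × 7.121×10⁻⁶ = 7.406×10⁻⁷ mol.
As a count: 7.406×10⁻⁷ × 6.022×10²³ = 4.46×10¹⁷.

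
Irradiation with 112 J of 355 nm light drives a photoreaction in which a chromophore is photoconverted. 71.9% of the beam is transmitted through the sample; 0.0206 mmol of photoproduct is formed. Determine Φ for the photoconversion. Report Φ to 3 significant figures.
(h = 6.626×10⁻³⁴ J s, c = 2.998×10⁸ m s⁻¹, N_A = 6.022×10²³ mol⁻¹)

Φ = 0.221

Product: 0.0206 mmol = 2.06×10⁻⁵ mol.
Photon energy at 355 nm: hc/λ = (6.626×10⁻³⁴)(2.998×10⁸)/(355×10⁻⁹) = 5.596×10⁻¹⁹ J.
Photons incident: 112 / 5.596×10⁻¹⁹ = 2.001×10²⁰, i.e. 2.001×10²⁰/6.022×10²³ = 3.323×10⁻⁴ mol.
Fraction absorbed: 1 − 71.9/100 = 0.2810.
Photons absorbed: 0.2810 × 3.323×10⁻⁴ = 9.338×10⁻⁵ mol.
Φ = 2.06×10⁻⁵ mol / 9.338×10⁻⁵ mol photons = 0.221.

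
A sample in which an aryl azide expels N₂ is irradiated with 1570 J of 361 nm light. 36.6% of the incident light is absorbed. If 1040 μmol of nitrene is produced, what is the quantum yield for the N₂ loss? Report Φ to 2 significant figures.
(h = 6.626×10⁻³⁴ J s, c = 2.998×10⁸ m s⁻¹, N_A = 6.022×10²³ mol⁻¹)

Φ = 0.60

Product: 1040 μmol = 0.00104 mol.
Photon energy at 361 nm: hc/λ = (6.626×10⁻³⁴)(2.998×10⁸)/(361×10⁻⁹) = 5.503×10⁻¹⁹ J.
Photons incident: 1570 / 5.503×10⁻¹⁹ = 2.853×10²¹, i.e. 2.853×10²¹/6.022×10²³ = 0.004738 mol.
Photons absorbed: 0.366 × 0.004738 = 0.001734 mol.
Φ = 0.00104 mol / 0.001734 mol photons = 0.60.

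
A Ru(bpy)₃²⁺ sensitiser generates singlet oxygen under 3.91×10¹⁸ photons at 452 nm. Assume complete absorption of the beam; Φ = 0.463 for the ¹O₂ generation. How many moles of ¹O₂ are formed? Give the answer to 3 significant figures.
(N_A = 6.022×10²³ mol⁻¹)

3.01×10⁻⁶ mol

Moles of photons: 3.91×10¹⁸ / 6.022×10²³ = 6.493×10⁻⁶ mol.
Product: Φ × n_abs = 0.463 × 6.493×10⁻⁶ = 3.006×10⁻⁶ mol.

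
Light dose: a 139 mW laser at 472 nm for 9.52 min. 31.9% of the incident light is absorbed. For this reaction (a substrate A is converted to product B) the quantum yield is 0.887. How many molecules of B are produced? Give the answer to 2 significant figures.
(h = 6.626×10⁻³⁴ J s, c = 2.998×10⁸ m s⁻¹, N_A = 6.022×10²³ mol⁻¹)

Photon energy at 472 nm: hc/λ = (6.626×10⁻³⁴)(2.998×10⁸)/(472×10⁻⁹) = 4.209×10⁻¹⁹ J.
Energy delivered: (139 mW)(571.2 s) = 79.40 J.
Photons incident: 79.40 / 4.209×10⁻¹⁹ = 1.886×10²⁰, i.e. 1.886×10²⁰/6.022×10²³ = 3.132×10⁻⁴ mol.
Photons absorbed: 0.319 × 3.132×10⁻⁴ = 9.991×10⁻⁵ mol.
Product: Φ × n_abs = 0.887 × 9.991×10⁻⁵ = 8.862×10⁻⁵ mol.
As a count: 8.862×10⁻⁵ × 6.022×10²³ = 5.3×10¹⁹.

5.3×10¹⁹ molecules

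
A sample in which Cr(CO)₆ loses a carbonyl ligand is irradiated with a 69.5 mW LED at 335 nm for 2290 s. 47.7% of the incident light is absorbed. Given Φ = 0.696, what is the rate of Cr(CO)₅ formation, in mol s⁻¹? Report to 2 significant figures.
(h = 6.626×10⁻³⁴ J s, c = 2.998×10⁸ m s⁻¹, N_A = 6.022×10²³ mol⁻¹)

6.5×10⁻⁸ mol s⁻¹

Photon energy at 335 nm: hc/λ = (6.626×10⁻³⁴)(2.998×10⁸)/(335×10⁻⁹) = 5.930×10⁻¹⁹ J.
Energy delivered: (69.5 mW)(2290 s) = 159.2 J.
Photons incident: 159.2 / 5.930×10⁻¹⁹ = 2.685×10²⁰, i.e. 2.685×10²⁰/6.022×10²³ = 4.459×10⁻⁴ mol.
Photons absorbed: 0.477 × 4.459×10⁻⁴ = 2.127×10⁻⁴ mol.
Product formed: 0.696 × 2.127×10⁻⁴ = 1.480×10⁻⁴ mol.
Rate: 1.480×10⁻⁴ / 2290 s = 6.5×10⁻⁸ mol s⁻¹.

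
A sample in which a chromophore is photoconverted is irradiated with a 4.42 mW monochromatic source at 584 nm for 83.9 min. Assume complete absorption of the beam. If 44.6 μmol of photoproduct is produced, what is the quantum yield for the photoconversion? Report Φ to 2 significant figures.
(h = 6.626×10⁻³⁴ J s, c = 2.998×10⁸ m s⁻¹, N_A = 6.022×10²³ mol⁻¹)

Φ = 0.41

Product: 44.6 μmol = 4.46×10⁻⁵ mol.
Photon energy at 584 nm: hc/λ = (6.626×10⁻³⁴)(2.998×10⁸)/(584×10⁻⁹) = 3.401×10⁻¹⁹ J.
Energy delivered: (4.42 mW)(5034 s) = 22.25 J.
Photons incident: 22.25 / 3.401×10⁻¹⁹ = 6.542×10¹⁹, i.e. 6.542×10¹⁹/6.022×10²³ = 1.086×10⁻⁴ mol.
Φ = 4.46×10⁻⁵ mol / 1.086×10⁻⁴ mol photons = 0.41.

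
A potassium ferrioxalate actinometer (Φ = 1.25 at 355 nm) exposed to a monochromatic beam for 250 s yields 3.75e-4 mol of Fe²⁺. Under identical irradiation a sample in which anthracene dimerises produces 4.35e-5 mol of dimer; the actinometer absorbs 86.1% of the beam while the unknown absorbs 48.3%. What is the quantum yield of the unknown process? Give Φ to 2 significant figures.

Photons absorbed by the actinometer: 3.75e-4 / 1.25 = 3.000e-4 mol.
Incident flux: 3.000e-4 / 0.861 = 3.484e-4 einstein.
Absorbed by unknown: 0.483 × 3.484e-4 = 1.683e-4 mol.
Φ(unknown) = 4.35e-5 / 1.683e-4 = 0.26.

Φ = 0.26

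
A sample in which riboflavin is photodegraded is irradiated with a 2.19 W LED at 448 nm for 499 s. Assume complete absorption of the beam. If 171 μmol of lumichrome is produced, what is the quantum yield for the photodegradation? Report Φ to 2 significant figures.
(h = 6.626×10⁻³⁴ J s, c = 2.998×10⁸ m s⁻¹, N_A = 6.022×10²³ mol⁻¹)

Product: 171 μmol = 1.71×10⁻⁴ mol.
Photon energy at 448 nm: hc/λ = (6.626×10⁻³⁴)(2.998×10⁸)/(448×10⁻⁹) = 4.434×10⁻¹⁹ J.
Energy delivered: (2.19 W)(499 s) = 1093 J.
Photons incident: 1093 / 4.434×10⁻¹⁹ = 2.465×10²¹, i.e. 2.465×10²¹/6.022×10²³ = 0.004093 mol.
Φ = 1.71×10⁻⁴ mol / 0.004093 mol photons = 0.042.

Φ = 0.042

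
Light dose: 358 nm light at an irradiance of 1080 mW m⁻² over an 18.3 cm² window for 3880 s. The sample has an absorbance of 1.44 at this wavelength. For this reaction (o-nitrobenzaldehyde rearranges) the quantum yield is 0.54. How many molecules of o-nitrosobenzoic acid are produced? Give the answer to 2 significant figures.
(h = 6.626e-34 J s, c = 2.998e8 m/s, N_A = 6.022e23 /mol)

7.2e18 molecules

Photon energy at 358 nm: hc/λ = (6.626e-34)(2.998e8)/(358e-9) = 5.549e-19 J.
Energy delivered: (1080 mW m⁻²)(18.3e-4 m²)(3880 s) = 7.668 J.
Photons incident: 7.668 / 5.549e-19 = 1.382e19, i.e. 1.382e19/6.022e23 = 2.295e-5 mol.
Fraction absorbed: 1 − 10^(−1.44) = 0.9637.
Photons absorbed: 0.9637 × 2.295e-5 = 2.212e-5 mol.
Product: Φ × n_abs = 0.54 × 2.212e-5 = 1.194e-5 mol.
As a count: 1.194e-5 × 6.022e23 = 7.2e18.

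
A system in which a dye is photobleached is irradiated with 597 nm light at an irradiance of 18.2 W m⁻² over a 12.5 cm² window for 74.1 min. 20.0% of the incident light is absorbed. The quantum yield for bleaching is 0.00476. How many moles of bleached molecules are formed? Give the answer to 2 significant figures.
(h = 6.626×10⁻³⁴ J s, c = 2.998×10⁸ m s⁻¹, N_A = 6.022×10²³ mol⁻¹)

4.8×10⁻⁷ mol

Photon energy at 597 nm: hc/λ = (6.626×10⁻³⁴)(2.998×10⁸)/(597×10⁻⁹) = 3.327×10⁻¹⁹ J.
Energy delivered: (18.2 W m⁻²)(12.5×10⁻⁴ m²)(4446 s) = 101.1 J.
Photons incident: 101.1 / 3.327×10⁻¹⁹ = 3.039×10²⁰, i.e. 3.039×10²⁰/6.022×10²³ = 5.046×10⁻⁴ mol.
Photons absorbed: 0.200 × 5.046×10⁻⁴ = 1.009×10⁻⁴ mol.
Product: Φ × n_abs = 0.00476 × 1.009×10⁻⁴ = 4.803×10⁻⁷ mol.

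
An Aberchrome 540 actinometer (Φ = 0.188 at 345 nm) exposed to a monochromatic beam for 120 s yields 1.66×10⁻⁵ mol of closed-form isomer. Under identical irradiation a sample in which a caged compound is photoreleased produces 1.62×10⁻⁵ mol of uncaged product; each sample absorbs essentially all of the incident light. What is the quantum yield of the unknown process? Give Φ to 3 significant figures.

Φ = 0.183

Photons absorbed by the actinometer: 1.66×10⁻⁵ / 0.188 = 8.830×10⁻⁵ mol.
Φ(unknown) = 1.62×10⁻⁵ / 8.830×10⁻⁵ = 0.183.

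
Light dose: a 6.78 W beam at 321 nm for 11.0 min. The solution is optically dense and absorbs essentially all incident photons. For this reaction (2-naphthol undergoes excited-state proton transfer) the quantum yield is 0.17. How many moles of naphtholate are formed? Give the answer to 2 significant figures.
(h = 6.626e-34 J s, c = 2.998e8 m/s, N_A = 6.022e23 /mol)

Photon energy at 321 nm: hc/λ = (6.626e-34)(2.998e8)/(321e-9) = 6.188e-19 J.
Energy delivered: (6.78 W)(660 s) = 4475 J.
Photons incident: 4475 / 6.188e-19 = 7.232e21, i.e. 7.232e21/6.022e23 = 0.01201 mol.
Product: Φ × n_abs = 0.17 × 0.01201 = 0.002042 mol.

0.0020 mol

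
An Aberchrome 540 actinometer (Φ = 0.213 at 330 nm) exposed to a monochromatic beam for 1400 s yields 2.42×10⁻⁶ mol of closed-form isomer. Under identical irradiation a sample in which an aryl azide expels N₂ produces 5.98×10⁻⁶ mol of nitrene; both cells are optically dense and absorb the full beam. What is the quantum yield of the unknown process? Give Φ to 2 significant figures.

Photons absorbed by the actinometer: 2.42×10⁻⁶ / 0.213 = 1.136×10⁻⁵ mol.
Φ(unknown) = 5.98×10⁻⁶ / 1.136×10⁻⁵ = 0.53.

Φ = 0.53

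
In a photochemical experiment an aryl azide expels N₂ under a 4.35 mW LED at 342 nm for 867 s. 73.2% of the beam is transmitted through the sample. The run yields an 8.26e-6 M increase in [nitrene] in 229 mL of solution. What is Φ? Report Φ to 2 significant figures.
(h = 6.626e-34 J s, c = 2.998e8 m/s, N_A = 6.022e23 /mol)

Product: (8.26e-6 M)(0.229 L) = 1.892e-6 mol.
Photon energy at 342 nm: hc/λ = (6.626e-34)(2.998e8)/(342e-9) = 5.808e-19 J.
Energy delivered: (4.35 mW)(867 s) = 3.771 J.
Photons incident: 3.771 / 5.808e-19 = 6.493e18, i.e. 6.493e18/6.022e23 = 1.078e-5 mol.
Fraction absorbed: 1 − 73.2/100 = 0.2680.
Photons absorbed: 0.2680 × 1.078e-5 = 2.889e-6 mol.
Φ = 1.892e-6 mol / 2.889e-6 mol photons = 0.65.

Φ = 0.65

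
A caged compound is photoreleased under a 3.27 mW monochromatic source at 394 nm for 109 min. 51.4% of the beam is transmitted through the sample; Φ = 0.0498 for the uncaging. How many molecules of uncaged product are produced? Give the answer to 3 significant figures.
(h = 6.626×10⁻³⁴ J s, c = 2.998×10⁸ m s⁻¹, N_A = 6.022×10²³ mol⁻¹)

Photon energy at 394 nm: hc/λ = (6.626×10⁻³⁴)(2.998×10⁸)/(394×10⁻⁹) = 5.042×10⁻¹⁹ J.
Energy delivered: (3.27 mW)(6540 s) = 21.39 J.
Photons incident: 21.39 / 5.042×10⁻¹⁹ = 4.242×10¹⁹, i.e. 4.242×10¹⁹/6.022×10²³ = 7.044×10⁻⁵ mol.
Fraction absorbed: 1 − 51.4/100 = 0.4860.
Photons absorbed: 0.4860 × 7.044×10⁻⁵ = 3.423×10⁻⁵ mol.
Product: Φ × n_abs = 0.0498 × 3.423×10⁻⁵ = 1.705×10⁻⁶ mol.
As a count: 1.705×10⁻⁶ × 6.022×10²³ = 1.03×10¹⁸.

1.03×10¹⁸ molecules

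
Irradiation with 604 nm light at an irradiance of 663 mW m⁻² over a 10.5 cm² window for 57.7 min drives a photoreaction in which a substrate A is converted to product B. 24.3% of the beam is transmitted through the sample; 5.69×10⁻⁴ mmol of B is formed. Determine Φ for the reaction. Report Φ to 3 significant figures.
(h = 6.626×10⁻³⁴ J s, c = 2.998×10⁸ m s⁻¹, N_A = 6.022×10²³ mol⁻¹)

Product: 5.69×10⁻⁴ mmol = 5.69×10⁻⁷ mol.
Photon energy at 604 nm: hc/λ = (6.626×10⁻³⁴)(2.998×10⁸)/(604×10⁻⁹) = 3.289×10⁻¹⁹ J.
Energy delivered: (663 mW m⁻²)(10.5×10⁻⁴ m²)(3462 s) = 2.410 J.
Photons incident: 2.410 / 3.289×10⁻¹⁹ = 7.327×10¹⁸, i.e. 7.327×10¹⁸/6.022×10²³ = 1.217×10⁻⁵ mol.
Fraction absorbed: 1 − 24.3/100 = 0.7570.
Photons absorbed: 0.7570 × 1.217×10⁻⁵ = 9.213×10⁻⁶ mol.
Φ = 5.69×10⁻⁷ mol / 9.213×10⁻⁶ mol photons = 0.0618.

Φ = 0.0618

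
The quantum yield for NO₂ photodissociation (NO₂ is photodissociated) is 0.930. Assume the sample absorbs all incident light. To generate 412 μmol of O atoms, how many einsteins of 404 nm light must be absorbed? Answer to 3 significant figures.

Product: 412 μmol = 4.12×10⁻⁴ mol.
Photons that must be absorbed: 4.12×10⁻⁴ / 0.930 = 4.430×10⁻⁴ mol.

4.43×10⁻⁴ einstein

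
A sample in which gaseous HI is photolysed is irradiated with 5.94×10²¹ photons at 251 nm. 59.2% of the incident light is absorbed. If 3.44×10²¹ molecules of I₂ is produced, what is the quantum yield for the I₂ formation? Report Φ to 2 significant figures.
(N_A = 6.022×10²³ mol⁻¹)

Φ = 0.98

Product: 3.44×10²¹ / 6.022×10²³ = 0.005712 mol.
Moles of photons: 5.94×10²¹ / 6.022×10²³ = 0.009864 mol.
Photons absorbed: 0.592 × 0.009864 = 0.005839 mol.
Φ = 0.005712 mol / 0.005839 mol photons = 0.98.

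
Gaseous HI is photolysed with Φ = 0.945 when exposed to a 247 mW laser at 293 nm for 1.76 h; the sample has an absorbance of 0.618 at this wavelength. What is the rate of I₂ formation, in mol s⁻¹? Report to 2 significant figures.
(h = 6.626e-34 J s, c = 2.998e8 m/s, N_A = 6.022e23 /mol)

Photon energy at 293 nm: hc/λ = (6.626e-34)(2.998e8)/(293e-9) = 6.780e-19 J.
Energy delivered: (247 mW)(6336 s) = 1565 J.
Photons incident: 1565 / 6.780e-19 = 2.308e21, i.e. 2.308e21/6.022e23 = 0.003833 mol.
Fraction absorbed: 1 − 10^(−0.618) = 0.7590.
Photons absorbed: 0.7590 × 0.003833 = 0.002909 mol.
Product formed: 0.945 × 0.002909 = 0.002749 mol.
Rate: 0.002749 / 6336 s = 4.3e-7 mol s⁻¹.

4.3e-7 mol s⁻¹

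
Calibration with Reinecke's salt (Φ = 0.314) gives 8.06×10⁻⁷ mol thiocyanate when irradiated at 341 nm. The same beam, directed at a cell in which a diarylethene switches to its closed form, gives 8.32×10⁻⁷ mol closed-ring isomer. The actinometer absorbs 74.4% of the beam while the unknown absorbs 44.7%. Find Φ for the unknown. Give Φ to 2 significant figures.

Φ = 0.54

Photons absorbed by the actinometer: 8.06×10⁻⁷ / 0.314 = 2.567×10⁻⁶ mol.
Incident flux: 2.567×10⁻⁶ / 0.744 = 3.450×10⁻⁶ einstein.
Absorbed by unknown: 0.447 × 3.450×10⁻⁶ = 1.542×10⁻⁶ mol.
Φ(unknown) = 8.32×10⁻⁷ / 1.542×10⁻⁶ = 0.54.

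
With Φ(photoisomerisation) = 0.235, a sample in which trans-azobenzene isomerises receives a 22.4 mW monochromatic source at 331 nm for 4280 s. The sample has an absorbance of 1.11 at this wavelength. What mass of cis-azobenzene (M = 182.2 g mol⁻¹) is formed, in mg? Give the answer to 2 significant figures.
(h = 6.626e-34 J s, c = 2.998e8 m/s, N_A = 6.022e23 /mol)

10 mg

Photon energy at 331 nm: hc/λ = (6.626e-34)(2.998e8)/(331e-9) = 6.001e-19 J.
Energy delivered: (22.4 mW)(4280 s) = 95.87 J.
Photons incident: 95.87 / 6.001e-19 = 1.598e20, i.e. 1.598e20/6.022e23 = 2.654e-4 mol.
Fraction absorbed: 1 − 10^(−1.11) = 0.9224.
Photons absorbed: 0.9224 × 2.654e-4 = 2.448e-4 mol.
Product: Φ × n_abs = 0.235 × 2.448e-4 = 5.753e-5 mol.
Mass: 5.753e-5 × 182.2 = 0.01048 g = 10 mg.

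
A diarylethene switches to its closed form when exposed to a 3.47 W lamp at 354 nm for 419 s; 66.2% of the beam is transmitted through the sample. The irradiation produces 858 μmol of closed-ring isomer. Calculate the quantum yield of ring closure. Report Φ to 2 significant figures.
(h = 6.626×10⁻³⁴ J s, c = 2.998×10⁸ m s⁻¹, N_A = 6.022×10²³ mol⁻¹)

Product: 858 μmol = 8.58×10⁻⁴ mol.
Photon energy at 354 nm: hc/λ = (6.626×10⁻³⁴)(2.998×10⁸)/(354×10⁻⁹) = 5.612×10⁻¹⁹ J.
Energy delivered: (3.47 W)(419 s) = 1454 J.
Photons incident: 1454 / 5.612×10⁻¹⁹ = 2.591×10²¹, i.e. 2.591×10²¹/6.022×10²³ = 0.004303 mol.
Fraction absorbed: 1 − 66.2/100 = 0.3380.
Photons absorbed: 0.3380 × 0.004303 = 0.001454 mol.
Φ = 8.58×10⁻⁴ mol / 0.001454 mol photons = 0.59.

Φ = 0.59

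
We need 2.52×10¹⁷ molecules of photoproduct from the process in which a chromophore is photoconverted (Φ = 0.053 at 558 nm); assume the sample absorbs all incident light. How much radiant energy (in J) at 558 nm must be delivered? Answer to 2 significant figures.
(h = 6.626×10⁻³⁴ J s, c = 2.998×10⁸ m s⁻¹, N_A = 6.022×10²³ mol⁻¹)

Product: 2.52×10¹⁷ / 6.022×10²³ = 4.185×10⁻⁷ mol.
Photons that must be absorbed: 4.185×10⁻⁷ / 0.053 = 7.896×10⁻⁶ mol.
Photon energy: hc/λ = 3.560×10⁻¹⁹ J; per mole, 2.144×10⁵ J mol⁻¹.
Energy required: 7.896×10⁻⁶ × 2.144×10⁵ = 1.7 J.

1.7 J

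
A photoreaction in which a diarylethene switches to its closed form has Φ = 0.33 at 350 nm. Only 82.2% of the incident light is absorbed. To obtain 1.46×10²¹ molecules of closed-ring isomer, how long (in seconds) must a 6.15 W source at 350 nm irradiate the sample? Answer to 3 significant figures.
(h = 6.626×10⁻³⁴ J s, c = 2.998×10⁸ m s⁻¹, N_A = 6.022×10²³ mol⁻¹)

t ≈ 497 s

Product: 1.46×10²¹ / 6.022×10²³ = 0.002424 mol.
Photons that must be absorbed: 0.002424 / 0.33 = 0.007345 mol.
Incident photons needed: 0.007345 / 0.822 = 0.008936 mol.
Photon energy: hc/λ = 5.676×10⁻¹⁹ J; per mole, 3.418×10⁵ J mol⁻¹.
Energy required: 0.008936 × 3.418×10⁵ = 3054 J.
Time: 3054 J / 6.15 W = 497 s.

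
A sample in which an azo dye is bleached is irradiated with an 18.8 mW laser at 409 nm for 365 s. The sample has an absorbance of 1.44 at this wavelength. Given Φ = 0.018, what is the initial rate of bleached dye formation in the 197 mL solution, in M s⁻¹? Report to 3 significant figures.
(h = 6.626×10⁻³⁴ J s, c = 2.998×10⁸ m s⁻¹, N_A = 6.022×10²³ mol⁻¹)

Photon energy at 409 nm: hc/λ = (6.626×10⁻³⁴)(2.998×10⁸)/(409×10⁻⁹) = 4.857×10⁻¹⁹ J.
Energy delivered: (18.8 mW)(365 s) = 6.862 J.
Photons incident: 6.862 / 4.857×10⁻¹⁹ = 1.413×10¹⁹, i.e. 1.413×10¹⁹/6.022×10²³ = 2.346×10⁻⁵ mol.
Fraction absorbed: 1 − 10^(−1.44) = 0.9637.
Photons absorbed: 0.9637 × 2.346×10⁻⁵ = 2.261×10⁻⁵ mol.
Product formed: 0.018 × 2.261×10⁻⁵ = 4.070×10⁻⁷ mol.
Rate: 4.070×10⁻⁷ mol / (365 s × 0.197 L) = 5.66×10⁻⁹ M s⁻¹.

5.66×10⁻⁹ M s⁻¹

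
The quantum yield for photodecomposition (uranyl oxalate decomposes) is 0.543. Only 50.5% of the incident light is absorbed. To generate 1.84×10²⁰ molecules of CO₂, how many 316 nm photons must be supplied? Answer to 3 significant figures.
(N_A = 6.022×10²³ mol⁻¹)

Product: 1.84×10²⁰ / 6.022×10²³ = 3.055×10⁻⁴ mol.
Photons that must be absorbed: 3.055×10⁻⁴ / 0.543 = 5.626×10⁻⁴ mol.
Incident photons needed: 5.626×10⁻⁴ / 0.505 = 0.001114 mol.
Photon count: 0.001114 × 6.022×10²³ = 6.71×10²⁰.

6.71×10²⁰ photons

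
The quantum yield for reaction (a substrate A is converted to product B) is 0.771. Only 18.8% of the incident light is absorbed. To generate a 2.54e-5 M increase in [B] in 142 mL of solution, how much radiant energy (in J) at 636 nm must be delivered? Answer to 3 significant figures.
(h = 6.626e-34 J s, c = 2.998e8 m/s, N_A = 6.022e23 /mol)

Product: (2.54e-5 M)(0.142 L) = 3.607e-6 mol.
Photons that must be absorbed: 3.607e-6 / 0.771 = 4.678e-6 mol.
Incident photons needed: 4.678e-6 / 0.188 = 2.488e-5 mol.
Photon energy: hc/λ = 3.123e-19 J; per mole, 1.881e5 J mol⁻¹.
Energy required: 2.488e-5 × 1.881e5 = 4.68 J.

4.68 J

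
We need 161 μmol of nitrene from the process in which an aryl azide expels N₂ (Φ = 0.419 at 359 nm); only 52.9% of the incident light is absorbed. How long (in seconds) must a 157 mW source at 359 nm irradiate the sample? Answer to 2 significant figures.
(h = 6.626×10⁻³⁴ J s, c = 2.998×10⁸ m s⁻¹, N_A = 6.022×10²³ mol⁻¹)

t ≈ 1500 s

Product: 161 μmol = 1.61×10⁻⁴ mol.
Photons that must be absorbed: 1.61×10⁻⁴ / 0.419 = 3.842×10⁻⁴ mol.
Incident photons needed: 3.842×10⁻⁴ / 0.529 = 7.263×10⁻⁴ mol.
Photon energy: hc/λ = 5.533×10⁻¹⁹ J; per mole, 3.332×10⁵ J mol⁻¹.
Energy required: 7.263×10⁻⁴ × 3.332×10⁵ = 242.0 J.
Time: 242.0 J / 0.157 W = 1500 s.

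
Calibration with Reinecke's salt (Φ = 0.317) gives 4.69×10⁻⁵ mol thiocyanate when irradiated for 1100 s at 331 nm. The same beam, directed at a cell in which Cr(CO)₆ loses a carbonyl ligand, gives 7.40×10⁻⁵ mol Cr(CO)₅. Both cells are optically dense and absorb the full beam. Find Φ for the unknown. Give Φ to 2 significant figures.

Φ = 0.50

Photons absorbed by the actinometer: 4.69×10⁻⁵ / 0.317 = 1.479×10⁻⁴ mol.
Φ(unknown) = 7.40×10⁻⁵ / 1.479×10⁻⁴ = 0.50.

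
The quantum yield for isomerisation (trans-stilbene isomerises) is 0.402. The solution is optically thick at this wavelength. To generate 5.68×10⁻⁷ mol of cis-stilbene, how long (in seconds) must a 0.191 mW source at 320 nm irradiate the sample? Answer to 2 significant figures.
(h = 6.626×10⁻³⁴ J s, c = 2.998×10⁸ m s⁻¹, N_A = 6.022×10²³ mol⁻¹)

t ≈ 2800 s

Photons that must be absorbed: 5.68×10⁻⁷ / 0.402 = 1.413×10⁻⁶ mol.
Photon energy: hc/λ = 6.208×10⁻¹⁹ J; per mole, 3.738×10⁵ J mol⁻¹.
Energy required: 1.413×10⁻⁶ × 3.738×10⁵ = 0.5282 J.
Time: 0.5282 J / 0.000191 W = 2800 s.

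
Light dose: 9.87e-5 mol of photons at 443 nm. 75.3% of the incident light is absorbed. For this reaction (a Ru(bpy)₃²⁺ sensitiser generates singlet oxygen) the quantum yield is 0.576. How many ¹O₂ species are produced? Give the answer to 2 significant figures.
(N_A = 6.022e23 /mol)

2.6e19 species

Photons absorbed: 0.753 × 9.87e-5 = 7.432e-5 mol.
Product: Φ × n_abs = 0.576 × 7.432e-5 = 4.281e-5 mol.
As a count: 4.281e-5 × 6.022e23 = 2.6e19.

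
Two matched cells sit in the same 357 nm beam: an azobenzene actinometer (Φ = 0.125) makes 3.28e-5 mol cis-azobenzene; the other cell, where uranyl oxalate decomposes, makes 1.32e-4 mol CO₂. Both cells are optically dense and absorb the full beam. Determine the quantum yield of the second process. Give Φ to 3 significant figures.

Φ = 0.503

Photons absorbed by the actinometer: 3.28e-5 / 0.125 = 2.624e-4 mol.
Φ(unknown) = 1.32e-4 / 2.624e-4 = 0.503.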